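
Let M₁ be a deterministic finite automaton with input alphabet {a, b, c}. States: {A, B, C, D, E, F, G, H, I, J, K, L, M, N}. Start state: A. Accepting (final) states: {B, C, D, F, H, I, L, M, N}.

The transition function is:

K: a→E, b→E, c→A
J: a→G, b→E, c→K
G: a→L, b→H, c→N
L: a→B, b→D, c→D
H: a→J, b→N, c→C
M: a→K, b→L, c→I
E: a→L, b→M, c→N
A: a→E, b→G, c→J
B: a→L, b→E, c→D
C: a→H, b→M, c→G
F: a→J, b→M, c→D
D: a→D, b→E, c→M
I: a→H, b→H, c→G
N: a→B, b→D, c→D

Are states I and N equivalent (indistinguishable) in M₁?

First remove the unreachable states {F}; 13 states remain.
P0 = {B,C,D,H,I,L,M,N} | {A,E,G,J,K}.
On input a, block {B,C,D,H,I,L,M,N} splits into {B,C,D,I,L,N} and {H,M}.
Refine {B,C,D,I,L,N} on symbol a: members go to different blocks, giving {B,D,L,N} and {C,I}.
Split {B,D,L,N} by δ(·,b) → {B,D} and {L,N}.
Refine {B,D} on symbol a: members go to different blocks, giving {B} and {D}.
Refine {A,E,G,J,K} on symbol a: members go to different blocks, giving {A,J,K} and {E,G}.
No further refinement is possible. Final partition (7 blocks): {B} | {A,J,K} | {H,M} | {C,I} | {L,N} | {D} | {E,G}.
I and N end up in different blocks, so they are distinguishable. For instance, the string 'c' is accepted from only N.

No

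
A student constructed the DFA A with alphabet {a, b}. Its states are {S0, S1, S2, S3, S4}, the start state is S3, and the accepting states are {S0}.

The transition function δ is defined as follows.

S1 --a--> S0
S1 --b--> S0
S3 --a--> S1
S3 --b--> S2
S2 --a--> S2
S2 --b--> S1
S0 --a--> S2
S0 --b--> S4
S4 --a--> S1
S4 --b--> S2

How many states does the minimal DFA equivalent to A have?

4

Every state is reachable, so we keep all 5.
P0 = {S0} | {S1,S2,S3,S4}.
Split {S1,S2,S3,S4} by δ(·,a) → {S2,S3,S4} and {S1}.
Split {S2,S3,S4} by δ(·,a) → {S3,S4} and {S2}.
Stable partition: {S0} | {S3,S4} | {S1} | {S2} — 4 equivalence classes.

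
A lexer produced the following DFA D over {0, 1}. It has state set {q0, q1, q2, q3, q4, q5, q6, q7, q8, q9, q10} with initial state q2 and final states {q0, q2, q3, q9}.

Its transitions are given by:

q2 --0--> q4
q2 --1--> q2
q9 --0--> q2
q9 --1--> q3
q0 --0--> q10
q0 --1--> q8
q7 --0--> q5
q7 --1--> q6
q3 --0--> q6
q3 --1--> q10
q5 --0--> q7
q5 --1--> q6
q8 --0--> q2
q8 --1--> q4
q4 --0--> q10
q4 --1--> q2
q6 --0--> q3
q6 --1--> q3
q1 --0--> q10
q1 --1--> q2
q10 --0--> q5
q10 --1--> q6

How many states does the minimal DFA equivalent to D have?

States {q0,q1,q8,q9} cannot be reached from the start state, so discard them.
P0 = {q2,q3} | {q4,q5,q6,q7,q10}.
Split {q2,q3} by δ(·,1) → {q2} and {q3}.
Split {q4,q5,q6,q7,q10} by δ(·,0) → {q4,q5,q7,q10} and {q6}.
On input 1, block {q4,q5,q7,q10} splits into {q5,q7,q10} and {q4}.
The partition is now stable with 5 blocks: {q2} | {q5,q7,q10} | {q3} | {q6} | {q4}.

5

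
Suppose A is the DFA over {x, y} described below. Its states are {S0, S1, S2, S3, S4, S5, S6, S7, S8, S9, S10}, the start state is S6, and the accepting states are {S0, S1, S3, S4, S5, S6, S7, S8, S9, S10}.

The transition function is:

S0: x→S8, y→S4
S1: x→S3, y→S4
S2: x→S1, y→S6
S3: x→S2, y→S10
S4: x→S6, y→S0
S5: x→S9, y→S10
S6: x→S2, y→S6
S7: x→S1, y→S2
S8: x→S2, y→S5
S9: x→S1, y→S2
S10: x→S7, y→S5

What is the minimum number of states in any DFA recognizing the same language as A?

7

Initial partition by acceptance: {S0,S1,S3,S4,S5,S6,S7,S8,S9,S10} | {S2}.
Refine {S0,S1,S3,S4,S5,S6,S7,S8,S9,S10} on symbol x: members go to different blocks, giving {S0,S1,S4,S5,S7,S9,S10} and {S3,S6,S8}.
On input x, block {S0,S1,S4,S5,S7,S9,S10} splits into {S5,S7,S9,S10} and {S0,S1,S4}.
Split {S5,S7,S9,S10} by δ(·,x) → {S5,S10} and {S7,S9}.
Refine {S3,S6,S8} on symbol y: members go to different blocks, giving {S3,S8} and {S6}.
Refine {S0,S1,S4} on symbol x: members go to different blocks, giving {S0,S1} and {S4}.
No further refinement is possible. Final partition (7 blocks): {S5,S10} | {S2} | {S3,S8} | {S0,S1} | {S7,S9} | {S6} | {S4}.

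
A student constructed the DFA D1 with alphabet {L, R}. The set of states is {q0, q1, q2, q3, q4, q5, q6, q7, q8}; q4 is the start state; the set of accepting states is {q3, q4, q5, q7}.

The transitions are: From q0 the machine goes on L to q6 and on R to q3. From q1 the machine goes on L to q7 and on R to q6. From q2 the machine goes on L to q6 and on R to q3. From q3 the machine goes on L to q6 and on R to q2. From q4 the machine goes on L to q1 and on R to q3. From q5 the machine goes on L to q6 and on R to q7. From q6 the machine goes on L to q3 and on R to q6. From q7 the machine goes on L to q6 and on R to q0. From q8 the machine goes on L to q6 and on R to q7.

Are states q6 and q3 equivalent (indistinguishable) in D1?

No

First remove the unreachable states {q5,q8}; 7 states remain.
Initial partition by acceptance: {q3,q4,q7} | {q0,q1,q2,q6}.
On input R, block {q3,q4,q7} splits into {q3,q7} and {q4}.
On input L, block {q0,q1,q2,q6} splits into {q0,q2} and {q1,q6}.
No further refinement is possible. Final partition (4 blocks): {q3,q7} | {q0,q2} | {q4} | {q1,q6}.
q6 and q3 end up in different blocks, so they are distinguishable. For instance, the string 'ε' is accepted from only q3.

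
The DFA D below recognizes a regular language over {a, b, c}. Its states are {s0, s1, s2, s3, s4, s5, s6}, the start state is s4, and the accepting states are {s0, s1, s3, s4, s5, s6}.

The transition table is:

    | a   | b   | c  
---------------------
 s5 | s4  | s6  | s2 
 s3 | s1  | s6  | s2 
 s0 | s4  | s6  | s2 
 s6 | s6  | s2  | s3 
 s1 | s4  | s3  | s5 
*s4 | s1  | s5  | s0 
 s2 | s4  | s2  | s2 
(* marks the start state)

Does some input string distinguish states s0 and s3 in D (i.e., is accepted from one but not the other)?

No

Initial partition by acceptance: {s0,s1,s3,s4,s5,s6} | {s2}.
Split {s0,s1,s3,s4,s5,s6} by δ(·,b) → {s0,s1,s3,s4,s5} and {s6}.
Refine {s0,s1,s3,s4,s5} on symbol b: members go to different blocks, giving {s0,s3,s5} and {s1,s4}.
The partition is now stable with 4 blocks: {s0,s3,s5} | {s2} | {s6} | {s1,s4}.
s0 and s3 lie in the same block of the stable partition, so they are equivalent — no string distinguishes them.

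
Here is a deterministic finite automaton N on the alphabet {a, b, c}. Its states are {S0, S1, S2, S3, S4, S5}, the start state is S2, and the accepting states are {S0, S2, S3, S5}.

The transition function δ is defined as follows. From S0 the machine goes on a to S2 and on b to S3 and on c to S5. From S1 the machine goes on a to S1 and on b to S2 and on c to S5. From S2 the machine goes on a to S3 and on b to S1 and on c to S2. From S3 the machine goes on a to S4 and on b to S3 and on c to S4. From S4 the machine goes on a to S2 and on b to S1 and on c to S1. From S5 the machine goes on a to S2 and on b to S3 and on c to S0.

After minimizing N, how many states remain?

5

Every state is reachable, so we keep all 6.
Start with accepting vs non-accepting: {S0,S2,S3,S5} | {S1,S4}.
On input a, block {S0,S2,S3,S5} splits into {S0,S2,S5} and {S3}.
Split {S0,S2,S5} by δ(·,a) → {S0,S5} and {S2}.
On input a, block {S1,S4} splits into {S1} and {S4}.
No further refinement is possible. Final partition (5 blocks): {S0,S5} | {S1} | {S3} | {S2} | {S4}.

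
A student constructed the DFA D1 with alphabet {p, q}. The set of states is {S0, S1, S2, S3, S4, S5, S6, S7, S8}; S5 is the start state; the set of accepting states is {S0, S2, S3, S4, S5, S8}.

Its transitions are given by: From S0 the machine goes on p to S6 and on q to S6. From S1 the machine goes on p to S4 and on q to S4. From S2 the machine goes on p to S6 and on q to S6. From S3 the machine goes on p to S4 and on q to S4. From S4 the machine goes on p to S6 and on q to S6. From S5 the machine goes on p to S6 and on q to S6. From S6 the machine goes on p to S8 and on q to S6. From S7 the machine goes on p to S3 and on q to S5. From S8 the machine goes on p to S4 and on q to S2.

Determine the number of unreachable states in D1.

Starting at S5 and following transitions, the reachable set is {S2, S4, S5, S6, S8}. That leaves S0, S1, S3, S7 unreachable — 4 in total.

4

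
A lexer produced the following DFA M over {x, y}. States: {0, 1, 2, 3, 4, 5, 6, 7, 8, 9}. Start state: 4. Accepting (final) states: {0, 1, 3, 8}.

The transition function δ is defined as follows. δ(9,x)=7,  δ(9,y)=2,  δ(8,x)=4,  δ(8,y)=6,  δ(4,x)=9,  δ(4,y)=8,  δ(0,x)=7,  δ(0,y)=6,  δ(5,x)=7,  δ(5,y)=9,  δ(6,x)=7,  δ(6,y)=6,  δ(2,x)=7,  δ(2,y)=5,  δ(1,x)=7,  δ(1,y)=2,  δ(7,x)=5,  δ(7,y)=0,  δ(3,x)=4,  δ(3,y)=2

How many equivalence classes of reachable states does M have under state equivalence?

3

Reachable states from the start: {0,2,4,5,6,7,8,9}. Unreachable: {1,3} — drop them.
P0 = {0,8} | {2,4,5,6,7,9}.
On input y, block {2,4,5,6,7,9} splits into {2,5,6,9} and {4,7}.
No further refinement is possible. Final partition (3 blocks): {0,8} | {2,5,6,9} | {4,7}.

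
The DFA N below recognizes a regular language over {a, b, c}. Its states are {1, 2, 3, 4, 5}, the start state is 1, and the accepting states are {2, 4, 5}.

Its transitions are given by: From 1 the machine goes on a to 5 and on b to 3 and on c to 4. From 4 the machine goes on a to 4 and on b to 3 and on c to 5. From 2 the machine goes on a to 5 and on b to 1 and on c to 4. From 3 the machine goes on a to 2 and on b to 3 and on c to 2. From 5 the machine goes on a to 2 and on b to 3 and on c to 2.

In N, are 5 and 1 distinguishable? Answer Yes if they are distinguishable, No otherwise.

All states are reachable from the start state.
Start with accepting vs non-accepting: {2,4,5} | {1,3}.
Stable partition: {2,4,5} | {1,3} — 2 equivalence classes.
5 and 1 end up in different blocks, so they are distinguishable. For instance, the string 'ε' is accepted from only 5.

Yes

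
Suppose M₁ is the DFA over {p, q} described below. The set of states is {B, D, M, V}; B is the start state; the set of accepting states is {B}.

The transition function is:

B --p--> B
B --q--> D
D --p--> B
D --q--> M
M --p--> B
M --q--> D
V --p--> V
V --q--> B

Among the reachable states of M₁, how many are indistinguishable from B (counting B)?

States {V} cannot be reached from the start state, so discard them.
Initial partition by acceptance: {B} | {D,M}.
The partition is now stable with 2 blocks: {B} | {D,M}.
State B belongs to the block {B}, which has 1 states.

1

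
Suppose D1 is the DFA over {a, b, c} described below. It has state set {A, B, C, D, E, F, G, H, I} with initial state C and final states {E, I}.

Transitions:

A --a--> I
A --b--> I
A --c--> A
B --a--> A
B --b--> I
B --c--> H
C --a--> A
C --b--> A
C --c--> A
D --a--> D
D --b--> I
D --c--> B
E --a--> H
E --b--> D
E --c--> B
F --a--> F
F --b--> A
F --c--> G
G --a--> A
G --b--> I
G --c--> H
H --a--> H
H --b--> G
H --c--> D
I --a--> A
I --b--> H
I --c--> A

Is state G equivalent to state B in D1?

Reachable states from the start: {A,B,C,D,G,H,I}. Unreachable: {E,F} — drop them.
Start with accepting vs non-accepting: {I} | {A,B,C,D,G,H}.
Split {A,B,C,D,G,H} by δ(·,a) → {B,C,D,G,H} and {A}.
Split {B,C,D,G,H} by δ(·,a) → {B,C,G} and {D,H}.
On input b, block {B,C,G} splits into {B,G} and {C}.
On input b, block {D,H} splits into {D} and {H}.
Stable partition: {I} | {B,G} | {A} | {D} | {C} | {H} — 6 equivalence classes.
G and B lie in the same block of the stable partition, so they are equivalent — no string distinguishes them.

Yes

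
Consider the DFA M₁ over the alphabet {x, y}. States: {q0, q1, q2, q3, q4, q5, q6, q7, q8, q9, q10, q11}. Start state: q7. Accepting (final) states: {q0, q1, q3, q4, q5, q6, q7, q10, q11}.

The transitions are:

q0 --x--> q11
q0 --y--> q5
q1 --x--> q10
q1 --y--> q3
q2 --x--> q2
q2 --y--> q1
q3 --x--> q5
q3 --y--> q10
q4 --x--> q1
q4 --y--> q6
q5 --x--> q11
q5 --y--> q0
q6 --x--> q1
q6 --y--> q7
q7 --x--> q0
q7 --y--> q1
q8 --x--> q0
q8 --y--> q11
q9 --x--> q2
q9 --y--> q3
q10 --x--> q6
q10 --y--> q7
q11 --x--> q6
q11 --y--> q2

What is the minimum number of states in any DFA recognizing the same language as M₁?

States {q4,q8,q9} cannot be reached from the start state, so discard them.
Initial partition by acceptance: {q0,q1,q3,q5,q6,q7,q10,q11} | {q2}.
On input y, block {q0,q1,q3,q5,q6,q7,q10,q11} splits into {q0,q1,q3,q5,q6,q7,q10} and {q11}.
On input x, block {q0,q1,q3,q5,q6,q7,q10} splits into {q1,q3,q6,q7,q10} and {q0,q5}.
Split {q1,q3,q6,q7,q10} by δ(·,x) → {q1,q6,q10} and {q3,q7}.
No further refinement is possible. Final partition (5 blocks): {q1,q6,q10} | {q2} | {q11} | {q0,q5} | {q3,q7}.

5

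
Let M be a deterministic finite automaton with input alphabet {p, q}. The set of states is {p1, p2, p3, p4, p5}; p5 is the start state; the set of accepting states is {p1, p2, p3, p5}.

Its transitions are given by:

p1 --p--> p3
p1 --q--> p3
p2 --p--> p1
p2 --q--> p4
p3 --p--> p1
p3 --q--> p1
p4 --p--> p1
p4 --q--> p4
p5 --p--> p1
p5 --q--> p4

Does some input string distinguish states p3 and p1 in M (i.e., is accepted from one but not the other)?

No

States {p2} cannot be reached from the start state, so discard them.
P0 = {p1,p3,p5} | {p4}.
On input q, block {p1,p3,p5} splits into {p1,p3} and {p5}.
No further refinement is possible. Final partition (3 blocks): {p1,p3} | {p4} | {p5}.
p3 and p1 lie in the same block of the stable partition, so they are equivalent — no string distinguishes them.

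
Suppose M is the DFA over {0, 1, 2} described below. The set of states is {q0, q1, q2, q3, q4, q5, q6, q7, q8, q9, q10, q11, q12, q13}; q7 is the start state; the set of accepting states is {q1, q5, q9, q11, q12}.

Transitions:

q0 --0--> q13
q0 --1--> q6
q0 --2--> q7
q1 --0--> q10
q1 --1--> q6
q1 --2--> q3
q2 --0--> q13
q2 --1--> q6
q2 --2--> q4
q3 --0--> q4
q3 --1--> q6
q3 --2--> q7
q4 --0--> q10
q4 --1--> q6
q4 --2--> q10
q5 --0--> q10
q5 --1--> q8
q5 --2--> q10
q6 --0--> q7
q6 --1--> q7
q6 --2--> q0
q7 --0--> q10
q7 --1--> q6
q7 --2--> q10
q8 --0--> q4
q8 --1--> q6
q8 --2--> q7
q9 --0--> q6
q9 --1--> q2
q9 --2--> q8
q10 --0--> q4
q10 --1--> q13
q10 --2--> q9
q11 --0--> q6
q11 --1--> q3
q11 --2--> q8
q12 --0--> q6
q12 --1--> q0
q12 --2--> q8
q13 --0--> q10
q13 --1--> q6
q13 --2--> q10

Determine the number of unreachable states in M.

5

No path from q7 leads to q1, q3, q5, q11, q12; the other 9 states are all reachable.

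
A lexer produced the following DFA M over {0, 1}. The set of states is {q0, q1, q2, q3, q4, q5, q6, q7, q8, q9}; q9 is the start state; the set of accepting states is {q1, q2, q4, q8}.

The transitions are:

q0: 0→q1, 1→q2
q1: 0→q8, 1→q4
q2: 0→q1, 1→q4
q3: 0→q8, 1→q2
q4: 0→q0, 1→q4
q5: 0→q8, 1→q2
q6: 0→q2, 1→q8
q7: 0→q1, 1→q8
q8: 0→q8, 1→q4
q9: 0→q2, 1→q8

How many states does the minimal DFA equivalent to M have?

3

First remove the unreachable states {q3,q5,q6,q7}; 6 states remain.
Initial partition by acceptance: {q1,q2,q4,q8} | {q0,q9}.
Split {q1,q2,q4,q8} by δ(·,0) → {q1,q2,q8} and {q4}.
Stable partition: {q1,q2,q8} | {q0,q9} | {q4} — 3 equivalence classes.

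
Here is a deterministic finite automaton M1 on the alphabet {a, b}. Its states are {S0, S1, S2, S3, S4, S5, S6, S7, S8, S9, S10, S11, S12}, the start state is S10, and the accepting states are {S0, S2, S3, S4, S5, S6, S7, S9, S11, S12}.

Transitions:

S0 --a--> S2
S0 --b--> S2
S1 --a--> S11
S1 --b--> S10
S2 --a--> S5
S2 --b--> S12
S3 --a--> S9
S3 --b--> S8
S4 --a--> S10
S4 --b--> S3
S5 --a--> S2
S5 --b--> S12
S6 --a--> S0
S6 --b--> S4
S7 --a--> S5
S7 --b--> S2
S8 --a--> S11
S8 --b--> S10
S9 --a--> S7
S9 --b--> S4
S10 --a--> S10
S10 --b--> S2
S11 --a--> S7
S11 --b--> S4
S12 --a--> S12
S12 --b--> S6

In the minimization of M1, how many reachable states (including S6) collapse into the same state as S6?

3

First remove the unreachable states {S1}; 12 states remain.
P0 = {S0,S2,S3,S4,S5,S6,S7,S9,S11,S12} | {S8,S10}.
On input a, block {S0,S2,S3,S4,S5,S6,S7,S9,S11,S12} splits into {S0,S2,S3,S5,S6,S7,S9,S11,S12} and {S4}.
On input b, block {S0,S2,S3,S5,S6,S7,S9,S11,S12} splits into {S0,S2,S5,S7,S12} and {S6,S9,S11} and {S3}.
Refine {S0,S2,S5,S7,S12} on symbol b: members go to different blocks, giving {S0,S2,S5,S7} and {S12}.
Refine {S0,S2,S5,S7} on symbol b: members go to different blocks, giving {S0,S7} and {S2,S5}.
Split {S8,S10} by δ(·,a) → {S8} and {S10}.
No further refinement is possible. Final partition (8 blocks): {S0,S7} | {S8} | {S4} | {S6,S9,S11} | {S3} | {S12} | {S2,S5} | {S10}.
State S6 belongs to the block {S6,S9,S11}, which has 3 states.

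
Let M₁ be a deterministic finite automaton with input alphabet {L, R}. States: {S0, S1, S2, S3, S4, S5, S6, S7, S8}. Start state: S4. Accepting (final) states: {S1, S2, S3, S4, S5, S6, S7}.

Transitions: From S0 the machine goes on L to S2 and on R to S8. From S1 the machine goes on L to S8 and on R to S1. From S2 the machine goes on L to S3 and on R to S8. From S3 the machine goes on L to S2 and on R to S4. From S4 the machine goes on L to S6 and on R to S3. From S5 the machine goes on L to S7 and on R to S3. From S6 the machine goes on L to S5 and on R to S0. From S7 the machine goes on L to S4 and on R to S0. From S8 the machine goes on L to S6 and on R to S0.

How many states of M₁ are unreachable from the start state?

BFS from S4 reaches {S0, S2, S3, S4, S5, S6, S7, S8}; the 1 state(s) S1 are never visited.

1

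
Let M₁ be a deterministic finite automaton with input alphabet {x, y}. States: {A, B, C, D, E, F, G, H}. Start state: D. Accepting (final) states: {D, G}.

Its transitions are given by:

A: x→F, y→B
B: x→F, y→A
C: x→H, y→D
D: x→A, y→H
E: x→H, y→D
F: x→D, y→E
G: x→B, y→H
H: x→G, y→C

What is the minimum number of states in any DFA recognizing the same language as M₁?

4

P0 = {D,G} | {A,B,C,E,F,H}.
Refine {A,B,C,E,F,H} on symbol x: members go to different blocks, giving {A,B,C,E} and {F,H}.
Refine {A,B,C,E} on symbol y: members go to different blocks, giving {A,B} and {C,E}.
The partition is now stable with 4 blocks: {D,G} | {A,B} | {F,H} | {C,E}.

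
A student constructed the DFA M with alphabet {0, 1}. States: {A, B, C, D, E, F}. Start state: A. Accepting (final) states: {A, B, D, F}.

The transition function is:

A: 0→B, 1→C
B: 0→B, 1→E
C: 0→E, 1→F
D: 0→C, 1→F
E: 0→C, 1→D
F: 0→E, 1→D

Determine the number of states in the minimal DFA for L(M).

All states are reachable from the start state.
P0 = {A,B,D,F} | {C,E}.
On input 0, block {A,B,D,F} splits into {A,B} and {D,F}.
Stable partition: {A,B} | {C,E} | {D,F} — 3 equivalence classes.

3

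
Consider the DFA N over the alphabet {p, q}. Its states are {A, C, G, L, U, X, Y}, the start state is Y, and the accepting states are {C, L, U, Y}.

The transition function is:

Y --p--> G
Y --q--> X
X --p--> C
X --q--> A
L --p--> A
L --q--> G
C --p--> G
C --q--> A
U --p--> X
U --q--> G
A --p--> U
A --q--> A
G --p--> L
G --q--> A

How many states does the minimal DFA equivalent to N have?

All states are reachable from the start state.
P0 = {C,L,U,Y} | {A,G,X}.
The partition is now stable with 2 blocks: {C,L,U,Y} | {A,G,X}.

2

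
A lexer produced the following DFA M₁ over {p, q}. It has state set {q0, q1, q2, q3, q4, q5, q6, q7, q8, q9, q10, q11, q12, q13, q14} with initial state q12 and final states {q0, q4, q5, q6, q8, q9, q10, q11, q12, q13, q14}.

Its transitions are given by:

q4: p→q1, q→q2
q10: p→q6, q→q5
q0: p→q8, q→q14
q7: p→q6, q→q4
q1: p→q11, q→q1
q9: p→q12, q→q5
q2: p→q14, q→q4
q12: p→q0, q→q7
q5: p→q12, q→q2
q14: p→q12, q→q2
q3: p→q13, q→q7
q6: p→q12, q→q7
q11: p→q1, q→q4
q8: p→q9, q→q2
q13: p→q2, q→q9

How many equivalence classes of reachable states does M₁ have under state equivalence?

7

States {q3,q10,q13} cannot be reached from the start state, so discard them.
Initial partition by acceptance: {q0,q4,q5,q6,q8,q9,q11,q12,q14} | {q1,q2,q7}.
Split {q0,q4,q5,q6,q8,q9,q11,q12,q14} by δ(·,p) → {q0,q5,q6,q8,q9,q12,q14} and {q4,q11}.
Refine {q0,q5,q6,q8,q9,q12,q14} on symbol q: members go to different blocks, giving {q5,q6,q8,q12,q14} and {q0,q9}.
Refine {q5,q6,q8,q12,q14} on symbol p: members go to different blocks, giving {q5,q6,q14} and {q8,q12}.
Refine {q1,q2,q7} on symbol p: members go to different blocks, giving {q2,q7} and {q1}.
Refine {q4,q11} on symbol q: members go to different blocks, giving {q4} and {q11}.
No further refinement is possible. Final partition (7 blocks): {q5,q6,q14} | {q2,q7} | {q4} | {q0,q9} | {q8,q12} | {q1} | {q11}.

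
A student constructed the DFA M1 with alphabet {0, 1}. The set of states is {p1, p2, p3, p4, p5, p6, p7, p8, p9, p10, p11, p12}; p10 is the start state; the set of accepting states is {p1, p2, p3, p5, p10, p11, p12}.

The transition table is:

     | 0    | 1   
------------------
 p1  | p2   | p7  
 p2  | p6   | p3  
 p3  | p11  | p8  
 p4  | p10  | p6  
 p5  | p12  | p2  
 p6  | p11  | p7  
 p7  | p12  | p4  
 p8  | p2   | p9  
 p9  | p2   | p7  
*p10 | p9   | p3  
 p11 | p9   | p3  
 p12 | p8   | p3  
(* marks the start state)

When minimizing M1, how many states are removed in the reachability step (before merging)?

BFS from p10 reaches {p2, p3, p4, p6, p7, p8, p9, p10, p11, p12}; the 2 state(s) p1, p5 are never visited.

2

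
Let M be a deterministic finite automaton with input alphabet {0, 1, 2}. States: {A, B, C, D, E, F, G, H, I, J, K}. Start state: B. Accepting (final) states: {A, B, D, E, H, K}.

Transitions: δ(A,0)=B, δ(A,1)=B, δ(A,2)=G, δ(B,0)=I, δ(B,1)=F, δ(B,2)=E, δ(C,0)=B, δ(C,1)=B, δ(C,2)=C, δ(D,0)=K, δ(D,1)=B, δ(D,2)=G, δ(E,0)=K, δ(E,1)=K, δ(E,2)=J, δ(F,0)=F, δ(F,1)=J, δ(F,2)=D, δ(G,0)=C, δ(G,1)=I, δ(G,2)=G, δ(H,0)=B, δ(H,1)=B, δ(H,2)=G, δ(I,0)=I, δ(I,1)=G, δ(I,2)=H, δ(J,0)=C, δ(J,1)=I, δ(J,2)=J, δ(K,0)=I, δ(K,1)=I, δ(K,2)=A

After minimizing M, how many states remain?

5

Initial partition by acceptance: {A,B,D,E,H,K} | {C,F,G,I,J}.
Split {A,B,D,E,H,K} by δ(·,0) → {A,D,E,H} and {B,K}.
Refine {C,F,G,I,J} on symbol 0: members go to different blocks, giving {F,G,I,J} and {C}.
On input 0, block {F,G,I,J} splits into {F,I} and {G,J}.
No further refinement is possible. Final partition (5 blocks): {A,D,E,H} | {F,I} | {B,K} | {C} | {G,J}.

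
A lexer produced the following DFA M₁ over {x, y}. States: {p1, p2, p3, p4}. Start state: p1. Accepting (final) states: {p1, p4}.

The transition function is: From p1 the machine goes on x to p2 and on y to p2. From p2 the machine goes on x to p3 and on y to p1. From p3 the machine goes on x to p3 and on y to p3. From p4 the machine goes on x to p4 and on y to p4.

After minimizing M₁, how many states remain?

States {p4} cannot be reached from the start state, so discard them.
Start with accepting vs non-accepting: {p1} | {p2,p3}.
Refine {p2,p3} on symbol y: members go to different blocks, giving {p2} and {p3}.
No further refinement is possible. Final partition (3 blocks): {p1} | {p2} | {p3}.

3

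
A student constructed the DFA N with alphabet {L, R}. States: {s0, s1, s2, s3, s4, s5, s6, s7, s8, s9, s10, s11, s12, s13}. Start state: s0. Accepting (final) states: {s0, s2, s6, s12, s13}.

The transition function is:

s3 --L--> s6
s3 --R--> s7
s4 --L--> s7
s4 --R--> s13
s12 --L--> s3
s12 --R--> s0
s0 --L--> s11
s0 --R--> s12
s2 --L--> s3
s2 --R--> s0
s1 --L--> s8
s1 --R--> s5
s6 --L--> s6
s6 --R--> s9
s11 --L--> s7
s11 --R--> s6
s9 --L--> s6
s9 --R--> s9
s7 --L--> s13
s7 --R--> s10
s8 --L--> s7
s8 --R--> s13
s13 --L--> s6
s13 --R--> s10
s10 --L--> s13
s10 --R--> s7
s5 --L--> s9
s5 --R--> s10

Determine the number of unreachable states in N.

5

No path from s0 leads to s1, s2, s4, s5, s8; the other 9 states are all reachable.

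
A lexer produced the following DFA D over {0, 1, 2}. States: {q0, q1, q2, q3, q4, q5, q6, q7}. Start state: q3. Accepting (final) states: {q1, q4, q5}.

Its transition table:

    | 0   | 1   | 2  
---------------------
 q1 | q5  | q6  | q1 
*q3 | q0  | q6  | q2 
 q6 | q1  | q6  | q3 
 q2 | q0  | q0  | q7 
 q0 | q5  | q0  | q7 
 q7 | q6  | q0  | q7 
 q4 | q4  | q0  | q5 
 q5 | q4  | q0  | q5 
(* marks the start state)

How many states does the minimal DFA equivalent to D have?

3

All states are reachable from the start state.
P0 = {q1,q4,q5} | {q0,q2,q3,q6,q7}.
Split {q0,q2,q3,q6,q7} by δ(·,0) → {q2,q3,q7} and {q0,q6}.
The partition is now stable with 3 blocks: {q1,q4,q5} | {q2,q3,q7} | {q0,q6}.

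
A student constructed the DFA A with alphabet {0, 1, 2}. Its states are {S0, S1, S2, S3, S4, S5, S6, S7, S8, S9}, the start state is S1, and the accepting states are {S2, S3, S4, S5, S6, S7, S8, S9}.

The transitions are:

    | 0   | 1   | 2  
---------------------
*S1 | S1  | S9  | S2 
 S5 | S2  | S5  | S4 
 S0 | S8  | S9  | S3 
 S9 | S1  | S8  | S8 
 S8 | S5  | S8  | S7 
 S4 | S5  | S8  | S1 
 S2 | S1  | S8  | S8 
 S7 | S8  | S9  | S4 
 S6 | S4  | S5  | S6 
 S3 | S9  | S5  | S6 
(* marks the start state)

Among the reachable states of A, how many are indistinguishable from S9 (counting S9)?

First remove the unreachable states {S0,S3,S6}; 7 states remain.
Start with accepting vs non-accepting: {S2,S4,S5,S7,S8,S9} | {S1}.
Split {S2,S4,S5,S7,S8,S9} by δ(·,0) → {S4,S5,S7,S8} and {S2,S9}.
Split {S4,S5,S7,S8} by δ(·,0) → {S4,S7,S8} and {S5}.
Refine {S4,S7,S8} on symbol 0: members go to different blocks, giving {S4,S8} and {S7}.
Split {S4,S8} by δ(·,2) → {S4} and {S8}.
The partition is now stable with 6 blocks: {S4} | {S1} | {S2,S9} | {S5} | {S7} | {S8}.
State S9 belongs to the block {S2,S9}, which has 2 states.

2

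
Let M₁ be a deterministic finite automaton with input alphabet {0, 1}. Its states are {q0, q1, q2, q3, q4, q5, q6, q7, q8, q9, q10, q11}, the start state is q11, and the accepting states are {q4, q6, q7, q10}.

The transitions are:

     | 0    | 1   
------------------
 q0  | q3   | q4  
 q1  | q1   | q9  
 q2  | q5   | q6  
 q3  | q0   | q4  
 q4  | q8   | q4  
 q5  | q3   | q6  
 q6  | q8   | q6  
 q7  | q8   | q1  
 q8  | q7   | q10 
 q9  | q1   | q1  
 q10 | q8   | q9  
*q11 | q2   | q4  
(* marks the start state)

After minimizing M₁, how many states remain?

Initial partition by acceptance: {q4,q6,q7,q10} | {q0,q1,q2,q3,q5,q8,q9,q11}.
Split {q4,q6,q7,q10} by δ(·,1) → {q4,q6} and {q7,q10}.
On input 0, block {q0,q1,q2,q3,q5,q8,q9,q11} splits into {q0,q1,q2,q3,q5,q9,q11} and {q8}.
Refine {q0,q1,q2,q3,q5,q9,q11} on symbol 1: members go to different blocks, giving {q0,q2,q3,q5,q11} and {q1,q9}.
The partition is now stable with 5 blocks: {q4,q6} | {q0,q2,q3,q5,q11} | {q7,q10} | {q8} | {q1,q9}.

5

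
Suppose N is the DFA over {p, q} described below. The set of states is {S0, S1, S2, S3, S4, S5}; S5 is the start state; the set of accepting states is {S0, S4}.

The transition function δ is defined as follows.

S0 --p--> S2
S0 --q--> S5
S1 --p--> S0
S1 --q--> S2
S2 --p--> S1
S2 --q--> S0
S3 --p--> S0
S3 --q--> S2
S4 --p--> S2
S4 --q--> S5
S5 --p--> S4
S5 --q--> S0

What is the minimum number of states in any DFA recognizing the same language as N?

States {S3} cannot be reached from the start state, so discard them.
Initial partition by acceptance: {S0,S4} | {S1,S2,S5}.
Refine {S1,S2,S5} on symbol p: members go to different blocks, giving {S1,S5} and {S2}.
On input q, block {S1,S5} splits into {S1} and {S5}.
Stable partition: {S0,S4} | {S1} | {S2} | {S5} — 4 equivalence classes.

4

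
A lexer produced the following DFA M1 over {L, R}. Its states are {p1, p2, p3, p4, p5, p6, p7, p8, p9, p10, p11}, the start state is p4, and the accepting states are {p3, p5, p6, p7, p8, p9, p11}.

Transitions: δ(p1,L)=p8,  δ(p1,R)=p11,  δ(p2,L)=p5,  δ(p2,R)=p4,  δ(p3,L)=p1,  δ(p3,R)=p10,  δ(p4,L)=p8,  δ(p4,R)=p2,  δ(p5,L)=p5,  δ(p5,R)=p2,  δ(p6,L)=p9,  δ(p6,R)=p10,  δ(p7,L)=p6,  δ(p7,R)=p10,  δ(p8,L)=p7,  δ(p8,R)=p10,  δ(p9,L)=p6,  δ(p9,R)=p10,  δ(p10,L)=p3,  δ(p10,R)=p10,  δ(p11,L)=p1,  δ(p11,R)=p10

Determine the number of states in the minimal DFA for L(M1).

7

Every state is reachable, so we keep all 11.
Initial partition by acceptance: {p3,p5,p6,p7,p8,p9,p11} | {p1,p2,p4,p10}.
Refine {p3,p5,p6,p7,p8,p9,p11} on symbol L: members go to different blocks, giving {p5,p6,p7,p8,p9} and {p3,p11}.
On input L, block {p1,p2,p4,p10} splits into {p1,p2,p4} and {p10}.
On input R, block {p5,p6,p7,p8,p9} splits into {p6,p7,p8,p9} and {p5}.
Split {p1,p2,p4} by δ(·,L) → {p1,p4} and {p2}.
On input R, block {p1,p4} splits into {p1} and {p4}.
No further refinement is possible. Final partition (7 blocks): {p6,p7,p8,p9} | {p1} | {p3,p11} | {p10} | {p5} | {p2} | {p4}.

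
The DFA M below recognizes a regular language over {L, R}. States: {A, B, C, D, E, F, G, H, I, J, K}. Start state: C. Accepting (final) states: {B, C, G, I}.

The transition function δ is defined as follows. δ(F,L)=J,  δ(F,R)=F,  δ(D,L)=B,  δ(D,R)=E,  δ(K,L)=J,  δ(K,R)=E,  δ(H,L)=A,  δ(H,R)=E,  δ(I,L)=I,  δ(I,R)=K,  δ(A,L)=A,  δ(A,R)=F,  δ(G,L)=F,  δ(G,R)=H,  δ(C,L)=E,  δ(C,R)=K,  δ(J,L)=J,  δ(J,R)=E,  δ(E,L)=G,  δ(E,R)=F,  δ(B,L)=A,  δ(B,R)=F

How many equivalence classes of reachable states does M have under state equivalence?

7

First remove the unreachable states {B,D,I}; 8 states remain.
P0 = {C,G} | {A,E,F,H,J,K}.
Refine {A,E,F,H,J,K} on symbol L: members go to different blocks, giving {A,F,H,J,K} and {E}.
On input L, block {C,G} splits into {C} and {G}.
On input R, block {A,F,H,J,K} splits into {H,J,K} and {A,F}.
On input L, block {H,J,K} splits into {J,K} and {H}.
Refine {A,F} on symbol L: members go to different blocks, giving {A} and {F}.
Stable partition: {C} | {J,K} | {E} | {G} | {A} | {H} | {F} — 7 equivalence classes.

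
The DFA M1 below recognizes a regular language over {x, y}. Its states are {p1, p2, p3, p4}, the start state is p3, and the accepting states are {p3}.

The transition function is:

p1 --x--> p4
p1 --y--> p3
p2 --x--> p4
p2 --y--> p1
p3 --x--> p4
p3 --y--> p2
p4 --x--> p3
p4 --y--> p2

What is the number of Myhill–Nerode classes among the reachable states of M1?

4

Initial partition by acceptance: {p3} | {p1,p2,p4}.
Split {p1,p2,p4} by δ(·,x) → {p1,p2} and {p4}.
Refine {p1,p2} on symbol y: members go to different blocks, giving {p1} and {p2}.
The partition is now stable with 4 blocks: {p3} | {p1} | {p4} | {p2}.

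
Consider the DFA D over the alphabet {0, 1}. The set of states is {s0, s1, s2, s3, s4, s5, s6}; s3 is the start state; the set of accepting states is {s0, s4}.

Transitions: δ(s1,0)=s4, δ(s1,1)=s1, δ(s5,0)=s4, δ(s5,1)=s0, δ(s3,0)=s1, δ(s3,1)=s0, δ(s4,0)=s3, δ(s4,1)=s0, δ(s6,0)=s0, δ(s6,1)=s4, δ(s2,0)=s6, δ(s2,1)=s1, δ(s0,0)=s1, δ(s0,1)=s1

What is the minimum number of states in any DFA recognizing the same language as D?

States {s2,s5,s6} cannot be reached from the start state, so discard them.
Start with accepting vs non-accepting: {s0,s4} | {s1,s3}.
Split {s0,s4} by δ(·,1) → {s0} and {s4}.
Refine {s1,s3} on symbol 0: members go to different blocks, giving {s1} and {s3}.
No further refinement is possible. Final partition (4 blocks): {s0} | {s1} | {s4} | {s3}.

4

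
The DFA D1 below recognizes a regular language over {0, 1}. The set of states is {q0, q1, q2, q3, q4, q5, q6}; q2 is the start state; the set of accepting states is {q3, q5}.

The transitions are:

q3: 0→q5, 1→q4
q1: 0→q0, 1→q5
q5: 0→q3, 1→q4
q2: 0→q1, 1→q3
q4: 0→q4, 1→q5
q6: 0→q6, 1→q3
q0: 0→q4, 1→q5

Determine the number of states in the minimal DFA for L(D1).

Reachable states from the start: {q0,q1,q2,q3,q4,q5}. Unreachable: {q6} — drop them.
Initial partition by acceptance: {q3,q5} | {q0,q1,q2,q4}.
Stable partition: {q3,q5} | {q0,q1,q2,q4} — 2 equivalence classes.

2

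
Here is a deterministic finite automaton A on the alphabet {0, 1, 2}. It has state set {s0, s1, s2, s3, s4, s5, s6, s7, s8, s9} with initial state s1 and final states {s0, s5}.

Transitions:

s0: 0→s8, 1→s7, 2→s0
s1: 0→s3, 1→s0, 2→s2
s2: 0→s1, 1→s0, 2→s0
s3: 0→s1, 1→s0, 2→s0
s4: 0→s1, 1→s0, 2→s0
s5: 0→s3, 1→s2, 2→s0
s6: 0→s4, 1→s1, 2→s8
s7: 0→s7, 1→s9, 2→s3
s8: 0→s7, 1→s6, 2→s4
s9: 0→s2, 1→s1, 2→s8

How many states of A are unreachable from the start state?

Starting at s1 and following transitions, the reachable set is {s0, s1, s2, s3, s4, s6, s7, s8, s9}. That leaves s5 unreachable — 1 in total.

1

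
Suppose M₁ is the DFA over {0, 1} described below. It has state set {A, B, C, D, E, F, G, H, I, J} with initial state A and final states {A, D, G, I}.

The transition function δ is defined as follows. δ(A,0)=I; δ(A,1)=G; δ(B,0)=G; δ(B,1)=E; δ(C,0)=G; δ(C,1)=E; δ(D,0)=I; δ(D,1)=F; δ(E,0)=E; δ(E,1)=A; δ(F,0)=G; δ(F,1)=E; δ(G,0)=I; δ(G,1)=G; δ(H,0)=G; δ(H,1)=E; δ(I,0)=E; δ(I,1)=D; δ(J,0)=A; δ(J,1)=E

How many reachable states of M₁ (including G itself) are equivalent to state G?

2

First remove the unreachable states {B,C,H,J}; 6 states remain.
P0 = {A,D,G,I} | {E,F}.
Refine {A,D,G,I} on symbol 0: members go to different blocks, giving {A,D,G} and {I}.
Refine {A,D,G} on symbol 1: members go to different blocks, giving {A,G} and {D}.
Split {E,F} by δ(·,0) → {E} and {F}.
The partition is now stable with 5 blocks: {A,G} | {E} | {I} | {D} | {F}.
State G belongs to the block {A,G}, which has 2 states.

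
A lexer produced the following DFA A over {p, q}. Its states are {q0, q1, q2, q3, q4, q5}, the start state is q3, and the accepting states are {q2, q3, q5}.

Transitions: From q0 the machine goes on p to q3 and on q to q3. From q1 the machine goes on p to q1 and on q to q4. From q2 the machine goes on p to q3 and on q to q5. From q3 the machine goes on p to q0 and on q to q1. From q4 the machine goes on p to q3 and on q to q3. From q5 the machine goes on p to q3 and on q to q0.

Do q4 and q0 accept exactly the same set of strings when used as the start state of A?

First remove the unreachable states {q2,q5}; 4 states remain.
Start with accepting vs non-accepting: {q3} | {q0,q1,q4}.
Refine {q0,q1,q4} on symbol p: members go to different blocks, giving {q0,q4} and {q1}.
No further refinement is possible. Final partition (3 blocks): {q3} | {q0,q4} | {q1}.
q4 and q0 lie in the same block of the stable partition, so they are equivalent — no string distinguishes them.

Yes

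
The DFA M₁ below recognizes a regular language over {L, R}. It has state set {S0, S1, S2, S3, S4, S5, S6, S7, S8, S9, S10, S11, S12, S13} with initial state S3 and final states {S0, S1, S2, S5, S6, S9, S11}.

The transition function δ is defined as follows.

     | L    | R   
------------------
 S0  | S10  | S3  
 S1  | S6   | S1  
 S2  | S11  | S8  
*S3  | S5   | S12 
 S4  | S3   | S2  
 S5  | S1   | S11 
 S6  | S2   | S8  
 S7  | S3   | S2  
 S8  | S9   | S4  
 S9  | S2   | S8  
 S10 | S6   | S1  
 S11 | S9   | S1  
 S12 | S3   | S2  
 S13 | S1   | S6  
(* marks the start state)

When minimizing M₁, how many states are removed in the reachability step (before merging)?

4

Starting at S3 and following transitions, the reachable set is {S1, S2, S3, S4, S5, S6, S8, S9, S11, S12}. That leaves S0, S7, S10, S13 unreachable — 4 in total.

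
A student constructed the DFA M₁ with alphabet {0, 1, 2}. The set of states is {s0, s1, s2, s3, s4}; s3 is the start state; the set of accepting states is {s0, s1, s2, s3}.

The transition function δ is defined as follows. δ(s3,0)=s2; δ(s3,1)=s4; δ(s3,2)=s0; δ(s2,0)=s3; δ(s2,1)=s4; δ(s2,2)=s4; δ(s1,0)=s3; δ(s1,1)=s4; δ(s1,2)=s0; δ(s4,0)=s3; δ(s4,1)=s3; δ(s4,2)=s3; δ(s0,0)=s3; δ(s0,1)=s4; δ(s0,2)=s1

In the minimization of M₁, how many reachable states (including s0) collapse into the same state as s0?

2

Every state is reachable, so we keep all 5.
P0 = {s0,s1,s2,s3} | {s4}.
Split {s0,s1,s2,s3} by δ(·,2) → {s0,s1,s3} and {s2}.
Refine {s0,s1,s3} on symbol 0: members go to different blocks, giving {s0,s1} and {s3}.
Stable partition: {s0,s1} | {s4} | {s2} | {s3} — 4 equivalence classes.
The equivalence class containing s0 is {s0,s1}, of size 2.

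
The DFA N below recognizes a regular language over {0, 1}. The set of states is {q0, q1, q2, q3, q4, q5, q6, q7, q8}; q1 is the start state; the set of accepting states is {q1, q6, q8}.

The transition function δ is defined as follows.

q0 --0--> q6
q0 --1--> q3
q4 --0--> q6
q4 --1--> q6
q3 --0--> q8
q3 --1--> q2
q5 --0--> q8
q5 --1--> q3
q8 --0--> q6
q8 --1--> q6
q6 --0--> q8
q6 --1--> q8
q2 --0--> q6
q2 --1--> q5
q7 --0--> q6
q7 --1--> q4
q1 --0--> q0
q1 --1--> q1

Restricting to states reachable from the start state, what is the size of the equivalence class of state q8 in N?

2

States {q4,q7} cannot be reached from the start state, so discard them.
Initial partition by acceptance: {q1,q6,q8} | {q0,q2,q3,q5}.
Refine {q1,q6,q8} on symbol 0: members go to different blocks, giving {q6,q8} and {q1}.
Stable partition: {q6,q8} | {q0,q2,q3,q5} | {q1} — 3 equivalence classes.
State q8 belongs to the block {q6,q8}, which has 2 states.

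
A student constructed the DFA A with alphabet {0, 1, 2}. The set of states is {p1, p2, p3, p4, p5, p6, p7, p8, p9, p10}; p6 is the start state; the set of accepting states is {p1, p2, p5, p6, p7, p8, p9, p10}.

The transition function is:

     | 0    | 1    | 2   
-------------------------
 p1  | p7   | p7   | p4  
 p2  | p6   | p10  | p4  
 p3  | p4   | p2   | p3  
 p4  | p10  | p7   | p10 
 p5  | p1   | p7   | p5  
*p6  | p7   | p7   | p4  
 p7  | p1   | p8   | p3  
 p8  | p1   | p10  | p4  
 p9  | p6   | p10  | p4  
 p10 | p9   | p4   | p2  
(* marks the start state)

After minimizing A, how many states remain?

States {p5} cannot be reached from the start state, so discard them.
Initial partition by acceptance: {p1,p2,p6,p7,p8,p9,p10} | {p3,p4}.
On input 1, block {p1,p2,p6,p7,p8,p9,p10} splits into {p1,p2,p6,p7,p8,p9} and {p10}.
Refine {p1,p2,p6,p7,p8,p9} on symbol 1: members go to different blocks, giving {p1,p6,p7} and {p2,p8,p9}.
Split {p1,p6,p7} by δ(·,1) → {p1,p6} and {p7}.
On input 0, block {p3,p4} splits into {p3} and {p4}.
The partition is now stable with 6 blocks: {p1,p6} | {p3} | {p10} | {p2,p8,p9} | {p7} | {p4}.

6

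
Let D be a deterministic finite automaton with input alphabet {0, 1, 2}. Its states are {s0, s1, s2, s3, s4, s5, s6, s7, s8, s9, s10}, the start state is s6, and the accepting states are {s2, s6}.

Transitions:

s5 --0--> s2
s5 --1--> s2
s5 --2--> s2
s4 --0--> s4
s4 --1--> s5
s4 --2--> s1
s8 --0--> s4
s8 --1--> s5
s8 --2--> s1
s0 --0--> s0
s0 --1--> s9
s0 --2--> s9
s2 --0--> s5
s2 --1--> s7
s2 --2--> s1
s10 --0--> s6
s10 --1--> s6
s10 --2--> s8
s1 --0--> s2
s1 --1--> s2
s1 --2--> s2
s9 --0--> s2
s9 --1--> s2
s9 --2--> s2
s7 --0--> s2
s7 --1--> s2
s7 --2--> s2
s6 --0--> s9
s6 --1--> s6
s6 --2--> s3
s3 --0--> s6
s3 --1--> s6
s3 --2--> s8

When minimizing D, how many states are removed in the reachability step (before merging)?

2

No path from s6 leads to s0, s10; the other 9 states are all reachable.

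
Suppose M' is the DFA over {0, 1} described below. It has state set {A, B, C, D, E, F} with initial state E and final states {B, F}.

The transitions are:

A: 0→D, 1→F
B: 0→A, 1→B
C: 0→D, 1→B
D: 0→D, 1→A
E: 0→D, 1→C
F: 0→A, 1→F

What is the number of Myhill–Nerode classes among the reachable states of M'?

3

P0 = {B,F} | {A,C,D,E}.
Refine {A,C,D,E} on symbol 1: members go to different blocks, giving {A,C} and {D,E}.
The partition is now stable with 3 blocks: {B,F} | {A,C} | {D,E}.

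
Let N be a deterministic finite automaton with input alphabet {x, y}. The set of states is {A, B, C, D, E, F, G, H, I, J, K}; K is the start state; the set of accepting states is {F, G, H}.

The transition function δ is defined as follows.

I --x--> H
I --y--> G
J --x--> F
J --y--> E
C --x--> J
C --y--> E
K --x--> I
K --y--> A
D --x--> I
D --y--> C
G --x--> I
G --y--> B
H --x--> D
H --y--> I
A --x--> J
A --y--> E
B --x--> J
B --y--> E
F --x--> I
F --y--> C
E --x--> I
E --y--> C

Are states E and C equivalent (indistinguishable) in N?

No

Every state is reachable, so we keep all 11.
Initial partition by acceptance: {F,G,H} | {A,B,C,D,E,I,J,K}.
On input x, block {A,B,C,D,E,I,J,K} splits into {A,B,C,D,E,K} and {I,J}.
On input x, block {F,G,H} splits into {F,G} and {H}.
On input x, block {I,J} splits into {I} and {J}.
Refine {A,B,C,D,E,K} on symbol x: members go to different blocks, giving {A,B,C} and {D,E,K}.
No further refinement is possible. Final partition (6 blocks): {F,G} | {A,B,C} | {I} | {H} | {J} | {D,E,K}.
E and C end up in different blocks, so they are distinguishable. For instance, the string 'xy' is accepted from only E.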